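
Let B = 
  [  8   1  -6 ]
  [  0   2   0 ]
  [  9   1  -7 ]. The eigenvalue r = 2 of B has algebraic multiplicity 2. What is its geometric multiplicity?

1

B − 2I = [[6, 1, -6], [0, 0, 0], [9, 1, -9]].
This matrix has rank 2, so its null space has dimension 3 − 2 = 1.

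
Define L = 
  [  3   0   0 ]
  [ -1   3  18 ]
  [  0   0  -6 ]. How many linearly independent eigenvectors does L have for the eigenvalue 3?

L − 3I = [[0, 0, 0], [-1, 0, 18], [0, 0, -9]].
This matrix has rank 2, so its null space has dimension 3 − 2 = 1.

1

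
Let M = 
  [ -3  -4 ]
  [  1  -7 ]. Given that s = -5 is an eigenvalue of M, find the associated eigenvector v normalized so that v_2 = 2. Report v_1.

M + 5I = [[2, -4], [1, -2]].
Solving (M + 5I)v = 0 gives the eigenspace spanned by (4, 2).
With v_2 = 2, v = (4, 2), so v_1 = 4.

4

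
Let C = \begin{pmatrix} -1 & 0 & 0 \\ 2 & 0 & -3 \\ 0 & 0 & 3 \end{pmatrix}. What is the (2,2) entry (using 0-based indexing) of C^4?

81

Characteristic polynomial: μ^3 - 2μ^2 - 3μ = μ(μ - 3)(μ + 1), so the eigenvalues are -1, 0, 3.
μ=-1: eigenvector (1, -2, 0).
μ=0: eigenvector (0, 1, 0).
μ=3: eigenvector (0, -1, 1).
P = [[1, 0, 0], [-2, 1, -1], [0, 0, 1]], D = diag(-1, 0, 3), P⁻¹ = [[1, 0, 0], [2, 1, 1], [0, 0, 1]].
C⁴ = P·diag(1, 0, 81)·P⁻¹ = [[1, 0, 0], [-2, 0, -81], [0, 0, 81]].
The requested entry is 81.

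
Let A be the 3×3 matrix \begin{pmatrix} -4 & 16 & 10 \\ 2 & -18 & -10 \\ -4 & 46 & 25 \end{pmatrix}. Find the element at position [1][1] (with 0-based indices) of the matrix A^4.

Characteristic polynomial: t^3 - 3t^2 - 10t = t(t - 5)(t + 2), so the eigenvalues are -2, 0, 5.
t=-2: eigenvector (2, -1, 2).
t=0: eigenvector (-1, 1, -2).
t=5: eigenvector (2, -2, 5).
P = [[2, -1, 2], [-1, 1, -2], [2, -2, 5]], D = diag(-2, 0, 5), P⁻¹ = [[1, 1, 0], [1, 6, 2], [0, 2, 1]].
A⁴ = P·diag(16, 0, 625)·P⁻¹ = [[32, 2532, 1250], [-16, -2516, -1250], [32, 6282, 3125]].
The requested entry is -2516.

-2516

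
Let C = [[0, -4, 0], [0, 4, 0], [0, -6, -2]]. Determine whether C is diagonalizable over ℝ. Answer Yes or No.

Characteristic polynomial: p(r) = r^3 - 2r^2 - 8r = r(r - 4)(r + 2).
All 3 eigenvalues are distinct, so C is diagonalizable.

Yes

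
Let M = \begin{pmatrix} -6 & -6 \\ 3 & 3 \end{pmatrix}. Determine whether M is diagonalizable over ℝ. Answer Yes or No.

Yes

Characteristic polynomial: p(r) = r^2 + 3r = r(r + 3).
All 2 eigenvalues are distinct, so M is diagonalizable.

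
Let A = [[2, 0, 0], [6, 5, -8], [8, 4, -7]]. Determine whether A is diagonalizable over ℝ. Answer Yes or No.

Characteristic polynomial: p(s) = s^3 - 7s + 6 = (s - 2)(s - 1)(s + 3).
All 3 eigenvalues are distinct, so A is diagonalizable.

Yes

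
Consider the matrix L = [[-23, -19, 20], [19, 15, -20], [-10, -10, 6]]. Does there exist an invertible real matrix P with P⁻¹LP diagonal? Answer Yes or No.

No

Characteristic polynomial: p(s) = s^3 + 2s^2 - 32s - 96 = (s - 6)(s + 4)^2.
s = -4 has algebraic multiplicity 2; rank(L + 4I) = 2, so geometric multiplicity = 1.
Geometric multiplicity < algebraic multiplicity, so L is not diagonalizable.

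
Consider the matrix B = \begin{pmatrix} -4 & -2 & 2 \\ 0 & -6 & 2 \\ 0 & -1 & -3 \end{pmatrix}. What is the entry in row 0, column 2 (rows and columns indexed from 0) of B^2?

-18

Characteristic polynomial: μ^3 + 13μ^2 + 56μ + 80 = (μ + 4)^2(μ + 5), so the eigenvalues are -5, -4, -4.
μ=-4: eigenvector (1, 0, 0).
μ=-4: eigenvector (0, -1, -1).
μ=-5: eigenvector (2, 2, 1).
P = [[1, 0, 2], [0, -1, 2], [0, -1, 1]], D = diag(-4, -4, -5), P⁻¹ = [[1, -2, 2], [0, 1, -2], [0, 1, -1]].
B² = P·diag(16, 16, 25)·P⁻¹ = [[16, 18, -18], [0, 34, -18], [0, 9, 7]].
The requested entry is -18.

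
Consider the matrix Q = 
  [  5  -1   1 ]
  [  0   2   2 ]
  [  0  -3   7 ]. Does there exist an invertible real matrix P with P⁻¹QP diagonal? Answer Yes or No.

No

Characteristic polynomial: p(μ) = μ^3 - 14μ^2 + 65μ - 100 = (μ - 5)^2(μ - 4).
μ = 5 has algebraic multiplicity 2; rank(Q − 5I) = 2, so geometric multiplicity = 1.
Geometric multiplicity < algebraic multiplicity, so Q is not diagonalizable.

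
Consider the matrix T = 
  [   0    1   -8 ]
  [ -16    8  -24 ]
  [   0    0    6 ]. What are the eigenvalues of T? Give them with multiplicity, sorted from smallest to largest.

4, 4, 6

Characteristic polynomial: p(μ) = μ^3 - 14μ^2 + 64μ - 96 = (μ - 6)(μ - 4)^2.
Roots (with multiplicity): 4, 4, 6.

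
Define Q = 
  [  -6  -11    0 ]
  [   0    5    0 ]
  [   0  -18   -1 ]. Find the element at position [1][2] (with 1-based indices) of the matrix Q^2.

Characteristic polynomial: s^3 + 2s^2 - 29s - 30 = (s - 5)(s + 1)(s + 6), so the eigenvalues are -6, -1, 5.
s=-6: eigenvector (1, 0, 0).
s=5: eigenvector (-1, 1, -3).
s=-1: eigenvector (0, 0, 1).
P = [[1, -1, 0], [0, 1, 0], [0, -3, 1]], D = diag(-6, 5, -1), P⁻¹ = [[1, 1, 0], [0, 1, 0], [0, 3, 1]].
Q² = P·diag(36, 25, 1)·P⁻¹ = [[36, 11, 0], [0, 25, 0], [0, -72, 1]].
The requested entry is 11.

11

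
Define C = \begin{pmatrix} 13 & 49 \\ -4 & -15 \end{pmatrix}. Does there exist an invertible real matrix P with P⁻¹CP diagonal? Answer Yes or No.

No

Characteristic polynomial: p(s) = s^2 + 2s + 1 = (s + 1)^2.
s = -1 has algebraic multiplicity 2; rank(C + 1I) = 1, so geometric multiplicity = 1.
Geometric multiplicity < algebraic multiplicity, so C is not diagonalizable.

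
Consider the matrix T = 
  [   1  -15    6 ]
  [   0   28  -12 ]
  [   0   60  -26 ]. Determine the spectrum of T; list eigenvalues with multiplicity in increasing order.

Characteristic polynomial: p(r) = r^3 - 3r^2 - 6r + 8 = (r - 4)(r - 1)(r + 2).
Roots (with multiplicity): -2, 1, 4.

-2, 1, 4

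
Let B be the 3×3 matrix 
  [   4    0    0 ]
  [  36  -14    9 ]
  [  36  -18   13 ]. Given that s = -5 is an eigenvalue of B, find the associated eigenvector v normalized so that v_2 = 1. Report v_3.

1

B + 5I = [[9, 0, 0], [36, -9, 9], [36, -18, 18]].
Solving (B + 5I)v = 0 gives the eigenspace spanned by (0, 1, 1).
With v_2 = 1, v = (0, 1, 1), so v_3 = 1.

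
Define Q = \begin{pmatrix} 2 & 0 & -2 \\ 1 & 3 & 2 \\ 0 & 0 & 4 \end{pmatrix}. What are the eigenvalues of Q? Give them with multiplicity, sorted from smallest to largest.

Characteristic polynomial: p(s) = s^3 - 9s^2 + 26s - 24 = (s - 4)(s - 3)(s - 2).
Roots (with multiplicity): 2, 3, 4.

2, 3, 4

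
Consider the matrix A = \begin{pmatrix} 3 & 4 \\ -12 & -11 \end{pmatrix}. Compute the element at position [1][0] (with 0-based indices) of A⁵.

Characteristic polynomial: s^2 + 8s + 15 = (s + 3)(s + 5), so the eigenvalues are -5, -3.
s=-3: eigenvector (2, -3).
s=-5: eigenvector (-1, 2).
P = [[2, -1], [-3, 2]], D = diag(-3, -5), P⁻¹ = [[2, 1], [3, 2]].
A⁵ = P·diag(-243, -3125)·P⁻¹ = [[8403, 5764], [-17292, -11771]].
The requested entry is -17292.

-17292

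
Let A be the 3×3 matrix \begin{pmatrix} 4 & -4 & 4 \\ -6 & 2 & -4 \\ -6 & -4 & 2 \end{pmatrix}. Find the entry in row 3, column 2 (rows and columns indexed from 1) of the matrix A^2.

Characteristic polynomial: s^3 - 8s^2 + 4s + 48 = (s - 6)(s - 4)(s + 2), so the eigenvalues are -2, 4, 6.
s=4: eigenvector (1, -1, -1).
s=-2: eigenvector (0, 1, 1).
s=6: eigenvector (2, -2, -1).
P = [[1, 0, 2], [-1, 1, -2], [-1, 1, -1]], D = diag(4, -2, 6), P⁻¹ = [[1, 2, -2], [1, 1, 0], [0, -1, 1]].
A² = P·diag(16, 4, 36)·P⁻¹ = [[16, -40, 40], [-12, 44, -40], [-12, 8, -4]].
The requested entry is 8.

8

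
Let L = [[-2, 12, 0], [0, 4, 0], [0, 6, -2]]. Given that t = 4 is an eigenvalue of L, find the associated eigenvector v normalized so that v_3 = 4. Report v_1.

8

L − 4I = [[-6, 12, 0], [0, 0, 0], [0, 6, -6]].
Solving (L − 4I)v = 0 gives the eigenspace spanned by (8, 4, 4).
With v_3 = 4, v = (8, 4, 4), so v_1 = 8.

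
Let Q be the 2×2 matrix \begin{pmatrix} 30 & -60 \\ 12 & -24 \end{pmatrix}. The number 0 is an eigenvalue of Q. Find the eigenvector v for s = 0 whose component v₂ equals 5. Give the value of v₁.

10

Q = [[30, -60], [12, -24]].
Solving (Q)v = 0 gives the eigenspace spanned by (10, 5).
With v₂ = 5, v = (10, 5), so v₁ = 10.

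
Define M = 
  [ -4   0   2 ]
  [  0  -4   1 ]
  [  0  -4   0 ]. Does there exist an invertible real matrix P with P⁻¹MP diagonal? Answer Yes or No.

Characteristic polynomial: p(s) = s^3 + 8s^2 + 20s + 16 = (s + 2)^2(s + 4).
s = -2 has algebraic multiplicity 2; rank(M + 2I) = 2, so geometric multiplicity = 1.
Geometric multiplicity < algebraic multiplicity, so M is not diagonalizable.

No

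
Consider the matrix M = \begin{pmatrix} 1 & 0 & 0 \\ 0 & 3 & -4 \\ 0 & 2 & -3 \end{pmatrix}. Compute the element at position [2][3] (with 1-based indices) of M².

0

Characteristic polynomial: λ^3 - λ^2 - λ + 1 = (λ - 1)^2(λ + 1), so the eigenvalues are -1, 1, 1.
λ=1: eigenvector (1, 0, 0).
λ=1: eigenvector (0, 2, 1).
λ=-1: eigenvector (0, 1, 1).
P = [[1, 0, 0], [0, 2, 1], [0, 1, 1]], D = diag(1, 1, -1), P⁻¹ = [[1, 0, 0], [0, 1, -1], [0, -1, 2]].
M² = P·diag(1, 1, 1)·P⁻¹ = [[1, 0, 0], [0, 1, 0], [0, 0, 1]].
The requested entry is 0.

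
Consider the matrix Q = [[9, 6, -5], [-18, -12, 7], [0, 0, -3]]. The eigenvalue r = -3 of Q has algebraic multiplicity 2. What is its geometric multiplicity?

1

Q + 3I = [[12, 6, -5], [-18, -9, 7], [0, 0, 0]].
This matrix has rank 2, so its null space has dimension 3 − 2 = 1.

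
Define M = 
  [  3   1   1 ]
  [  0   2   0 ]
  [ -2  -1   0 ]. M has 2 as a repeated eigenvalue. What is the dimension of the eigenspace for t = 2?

1

M − 2I = [[1, 1, 1], [0, 0, 0], [-2, -1, -2]].
This matrix has rank 2, so its null space has dimension 3 − 2 = 1.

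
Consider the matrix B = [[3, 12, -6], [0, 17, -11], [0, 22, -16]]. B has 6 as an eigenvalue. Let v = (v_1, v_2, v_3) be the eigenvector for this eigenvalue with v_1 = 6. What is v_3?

3

B − 6I = [[-3, 12, -6], [0, 11, -11], [0, 22, -22]].
Solving (B − 6I)v = 0 gives the eigenspace spanned by (6, 3, 3).
With v_1 = 6, v = (6, 3, 3), so v_3 = 3.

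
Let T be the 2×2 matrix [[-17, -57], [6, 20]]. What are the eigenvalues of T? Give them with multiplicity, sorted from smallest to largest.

Characteristic polynomial: p(s) = s^2 - 3s + 2 = (s - 2)(s - 1).
Roots (with multiplicity): 1, 2.

1, 2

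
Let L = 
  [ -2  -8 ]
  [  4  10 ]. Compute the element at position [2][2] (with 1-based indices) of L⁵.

15520

Characteristic polynomial: r^2 - 8r + 12 = (r - 6)(r - 2), so the eigenvalues are 2, 6.
r=2: eigenvector (2, -1).
r=6: eigenvector (-1, 1).
P = [[2, -1], [-1, 1]], D = diag(2, 6), P⁻¹ = [[1, 1], [1, 2]].
L⁵ = P·diag(32, 7776)·P⁻¹ = [[-7712, -15488], [7744, 15520]].
The requested entry is 15520.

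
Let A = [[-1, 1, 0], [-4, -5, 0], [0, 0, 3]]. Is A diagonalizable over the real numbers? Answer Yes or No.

Characteristic polynomial: p(t) = t^3 + 3t^2 - 9t - 27 = (t - 3)(t + 3)^2.
t = -3 has algebraic multiplicity 2; rank(A + 3I) = 2, so geometric multiplicity = 1.
Geometric multiplicity < algebraic multiplicity, so A is not diagonalizable.

No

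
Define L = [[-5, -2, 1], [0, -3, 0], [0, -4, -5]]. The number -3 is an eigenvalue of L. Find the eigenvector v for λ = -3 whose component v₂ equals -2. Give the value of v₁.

4

L + 3I = [[-2, -2, 1], [0, 0, 0], [0, -4, -2]].
Solving (L + 3I)v = 0 gives the eigenspace spanned by (4, -2, 4).
With v₂ = -2, v = (4, -2, 4), so v₁ = 4.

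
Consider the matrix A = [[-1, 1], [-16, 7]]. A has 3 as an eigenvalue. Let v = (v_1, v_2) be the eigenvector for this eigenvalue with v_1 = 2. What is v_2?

A − 3I = [[-4, 1], [-16, 4]].
Solving (A − 3I)v = 0 gives the eigenspace spanned by (2, 8).
With v_1 = 2, v = (2, 8), so v_2 = 8.

8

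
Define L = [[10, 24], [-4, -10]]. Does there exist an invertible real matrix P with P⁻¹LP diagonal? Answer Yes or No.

Characteristic polynomial: p(λ) = λ^2 - 4 = (λ - 2)(λ + 2).
All 2 eigenvalues are distinct, so L is diagonalizable.

Yes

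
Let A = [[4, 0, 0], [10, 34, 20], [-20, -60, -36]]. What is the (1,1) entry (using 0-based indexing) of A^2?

-44

Characteristic polynomial: r^3 - 2r^2 - 32r + 96 = (r - 4)^2(r + 6), so the eigenvalues are -6, 4, 4.
r=4: eigenvector (2, 4, -7).
r=-6: eigenvector (0, 1, -2).
r=4: eigenvector (1, 1, -2).
P = [[2, 0, 1], [4, 1, 1], [-7, -2, -2]], D = diag(4, -6, 4), P⁻¹ = [[0, 2, 1], [-1, -3, -2], [1, -4, -2]].
A² = P·diag(16, 36, 16)·P⁻¹ = [[16, 0, 0], [-20, -44, -40], [40, 120, 96]].
The requested entry is -44.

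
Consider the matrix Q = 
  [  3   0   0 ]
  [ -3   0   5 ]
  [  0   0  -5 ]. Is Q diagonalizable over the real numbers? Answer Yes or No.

Characteristic polynomial: p(μ) = μ^3 + 2μ^2 - 15μ = μ(μ - 3)(μ + 5).
All 3 eigenvalues are distinct, so Q is diagonalizable.

Yes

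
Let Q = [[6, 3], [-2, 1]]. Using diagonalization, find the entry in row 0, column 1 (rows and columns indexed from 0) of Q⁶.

10101

Characteristic polynomial: t^2 - 7t + 12 = (t - 4)(t - 3), so the eigenvalues are 3, 4.
t=3: eigenvector (-1, 1).
t=4: eigenvector (3, -2).
P = [[-1, 3], [1, -2]], D = diag(3, 4), P⁻¹ = [[2, 3], [1, 1]].
Q⁶ = P·diag(729, 4096)·P⁻¹ = [[10830, 10101], [-6734, -6005]].
The requested entry is 10101.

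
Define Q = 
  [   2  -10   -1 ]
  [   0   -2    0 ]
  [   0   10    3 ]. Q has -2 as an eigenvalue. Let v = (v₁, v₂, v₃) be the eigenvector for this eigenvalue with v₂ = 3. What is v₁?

6

Q + 2I = [[4, -10, -1], [0, 0, 0], [0, 10, 5]].
Solving (Q + 2I)v = 0 gives the eigenspace spanned by (6, 3, -6).
With v₂ = 3, v = (6, 3, -6), so v₁ = 6.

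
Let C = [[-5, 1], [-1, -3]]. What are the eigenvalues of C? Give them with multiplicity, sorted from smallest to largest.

-4, -4

Characteristic polynomial: p(s) = s^2 + 8s + 16 = (s + 4)^2.
Roots (with multiplicity): -4, -4.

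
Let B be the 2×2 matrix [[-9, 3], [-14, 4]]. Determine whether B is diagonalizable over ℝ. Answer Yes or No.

Characteristic polynomial: p(t) = t^2 + 5t + 6 = (t + 2)(t + 3).
All 2 eigenvalues are distinct, so B is diagonalizable.

Yes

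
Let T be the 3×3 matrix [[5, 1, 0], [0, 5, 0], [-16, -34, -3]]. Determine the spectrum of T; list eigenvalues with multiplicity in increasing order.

Characteristic polynomial: p(λ) = λ^3 - 7λ^2 - 5λ + 75 = (λ - 5)^2(λ + 3).
Roots (with multiplicity): -3, 5, 5.

-3, 5, 5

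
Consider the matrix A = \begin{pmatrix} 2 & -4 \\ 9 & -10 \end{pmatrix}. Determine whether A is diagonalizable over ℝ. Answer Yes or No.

Characteristic polynomial: p(λ) = λ^2 + 8λ + 16 = (λ + 4)^2.
λ = -4 has algebraic multiplicity 2; rank(A + 4I) = 1, so geometric multiplicity = 1.
Geometric multiplicity < algebraic multiplicity, so A is not diagonalizable.

No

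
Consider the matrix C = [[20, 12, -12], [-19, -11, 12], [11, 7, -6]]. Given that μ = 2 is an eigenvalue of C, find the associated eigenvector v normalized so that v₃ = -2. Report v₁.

C − 2I = [[18, 12, -12], [-19, -13, 12], [11, 7, -8]].
Solving (C − 2I)v = 0 gives the eigenspace spanned by (-4, 4, -2).
With v₃ = -2, v = (-4, 4, -2), so v₁ = -4.

-4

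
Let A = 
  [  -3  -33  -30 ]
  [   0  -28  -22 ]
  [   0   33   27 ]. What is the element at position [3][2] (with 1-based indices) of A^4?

-2013

Characteristic polynomial: r^3 + 4r^2 - 27r - 90 = (r - 5)(r + 3)(r + 6), so the eigenvalues are -6, -3, 5.
r=-3: eigenvector (1, 0, 0).
r=5: eigenvector (3, 2, -3).
r=-6: eigenvector (1, 1, -1).
P = [[1, 3, 1], [0, 2, 1], [0, -3, -1]], D = diag(-3, 5, -6), P⁻¹ = [[1, 0, 1], [0, -1, -1], [0, 3, 2]].
A⁴ = P·diag(81, 625, 1296)·P⁻¹ = [[81, 2013, 798], [0, 2638, 1342], [0, -2013, -717]].
The requested entry is -2013.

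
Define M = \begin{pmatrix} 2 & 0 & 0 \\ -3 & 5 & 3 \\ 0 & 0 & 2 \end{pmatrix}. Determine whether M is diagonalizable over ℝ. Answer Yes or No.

Yes

Characteristic polynomial: p(t) = t^3 - 9t^2 + 24t - 20 = (t - 5)(t - 2)^2.
t = 2 has algebraic multiplicity 2; rank(M − 2I) = 1, so geometric multiplicity = 2.
Every eigenvalue has geometric = algebraic multiplicity, so M is diagonalizable.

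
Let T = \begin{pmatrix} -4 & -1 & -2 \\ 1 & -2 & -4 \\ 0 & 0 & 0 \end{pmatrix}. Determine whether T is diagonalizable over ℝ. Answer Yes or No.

Characteristic polynomial: p(μ) = μ^3 + 6μ^2 + 9μ = μ(μ + 3)^2.
μ = -3 has algebraic multiplicity 2; rank(T + 3I) = 2, so geometric multiplicity = 1.
Geometric multiplicity < algebraic multiplicity, so T is not diagonalizable.

No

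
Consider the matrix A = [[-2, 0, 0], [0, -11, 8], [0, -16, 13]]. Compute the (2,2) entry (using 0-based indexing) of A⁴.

Characteristic polynomial: s^3 - 19s - 30 = (s - 5)(s + 2)(s + 3), so the eigenvalues are -3, -2, 5.
s=-2: eigenvector (1, 0, 0).
s=5: eigenvector (0, -1, -2).
s=-3: eigenvector (0, 1, 1).
P = [[1, 0, 0], [0, -1, 1], [0, -2, 1]], D = diag(-2, 5, -3), P⁻¹ = [[1, 0, 0], [0, 1, -1], [0, 2, -1]].
A⁴ = P·diag(16, 625, 81)·P⁻¹ = [[16, 0, 0], [0, -463, 544], [0, -1088, 1169]].
The requested entry is 1169.

1169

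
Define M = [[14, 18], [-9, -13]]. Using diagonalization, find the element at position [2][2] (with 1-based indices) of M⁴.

-113

Characteristic polynomial: λ^2 - λ - 20 = (λ - 5)(λ + 4), so the eigenvalues are -4, 5.
λ=5: eigenvector (2, -1).
λ=-4: eigenvector (-1, 1).
P = [[2, -1], [-1, 1]], D = diag(5, -4), P⁻¹ = [[1, 1], [1, 2]].
M⁴ = P·diag(625, 256)·P⁻¹ = [[994, 738], [-369, -113]].
The requested entry is -113.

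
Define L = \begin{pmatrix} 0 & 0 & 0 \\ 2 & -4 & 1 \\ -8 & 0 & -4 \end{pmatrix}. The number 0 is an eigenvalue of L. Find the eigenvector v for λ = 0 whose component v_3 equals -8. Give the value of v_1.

L = [[0, 0, 0], [2, -4, 1], [-8, 0, -4]].
Solving (L)v = 0 gives the eigenspace spanned by (4, 0, -8).
With v_3 = -8, v = (4, 0, -8), so v_1 = 4.

4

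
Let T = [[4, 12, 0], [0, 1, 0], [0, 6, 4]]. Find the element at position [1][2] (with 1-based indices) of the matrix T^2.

60

Characteristic polynomial: r^3 - 9r^2 + 24r - 16 = (r - 4)^2(r - 1), so the eigenvalues are 1, 4, 4.
r=1: eigenvector (-4, 1, -2).
r=4: eigenvector (1, 0, 0).
r=4: eigenvector (2, 0, 1).
P = [[-4, 1, 2], [1, 0, 0], [-2, 0, 1]], D = diag(1, 4, 4), P⁻¹ = [[0, 1, 0], [1, 0, -2], [0, 2, 1]].
T² = P·diag(1, 16, 16)·P⁻¹ = [[16, 60, 0], [0, 1, 0], [0, 30, 16]].
The requested entry is 60.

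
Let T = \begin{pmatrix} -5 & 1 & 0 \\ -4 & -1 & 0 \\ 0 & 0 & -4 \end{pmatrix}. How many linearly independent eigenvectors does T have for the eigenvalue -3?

1

T + 3I = [[-2, 1, 0], [-4, 2, 0], [0, 0, -1]].
This matrix has rank 2, so its null space has dimension 3 − 2 = 1.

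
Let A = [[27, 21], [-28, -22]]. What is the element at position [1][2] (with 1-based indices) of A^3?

Characteristic polynomial: μ^2 - 5μ - 6 = (μ - 6)(μ + 1), so the eigenvalues are -1, 6.
μ=6: eigenvector (1, -1).
μ=-1: eigenvector (-3, 4).
P = [[1, -3], [-1, 4]], D = diag(6, -1), P⁻¹ = [[4, 3], [1, 1]].
A³ = P·diag(216, -1)·P⁻¹ = [[867, 651], [-868, -652]].
The requested entry is 651.

651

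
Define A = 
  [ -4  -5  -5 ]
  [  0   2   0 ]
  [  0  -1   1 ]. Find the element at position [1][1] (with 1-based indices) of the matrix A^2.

16

Characteristic polynomial: s^3 + s^2 - 10s + 8 = (s - 2)(s - 1)(s + 4), so the eigenvalues are -4, 1, 2.
s=-4: eigenvector (1, 0, 0).
s=2: eigenvector (0, 1, -1).
s=1: eigenvector (-1, 0, 1).
P = [[1, 0, -1], [0, 1, 0], [0, -1, 1]], D = diag(-4, 2, 1), P⁻¹ = [[1, 1, 1], [0, 1, 0], [0, 1, 1]].
A² = P·diag(16, 4, 1)·P⁻¹ = [[16, 15, 15], [0, 4, 0], [0, -3, 1]].
The requested entry is 16.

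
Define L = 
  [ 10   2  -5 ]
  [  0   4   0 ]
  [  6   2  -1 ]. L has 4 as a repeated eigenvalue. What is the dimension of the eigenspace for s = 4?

L − 4I = [[6, 2, -5], [0, 0, 0], [6, 2, -5]].
This matrix has rank 1, so its null space has dimension 3 − 1 = 2.

2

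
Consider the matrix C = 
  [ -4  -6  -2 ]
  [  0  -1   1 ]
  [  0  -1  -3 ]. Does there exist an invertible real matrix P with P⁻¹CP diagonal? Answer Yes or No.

No

Characteristic polynomial: p(t) = t^3 + 8t^2 + 20t + 16 = (t + 2)^2(t + 4).
t = -2 has algebraic multiplicity 2; rank(C + 2I) = 2, so geometric multiplicity = 1.
Geometric multiplicity < algebraic multiplicity, so C is not diagonalizable.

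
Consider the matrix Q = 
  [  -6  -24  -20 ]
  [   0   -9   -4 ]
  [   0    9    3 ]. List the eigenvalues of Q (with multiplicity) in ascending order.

Characteristic polynomial: p(r) = r^3 + 12r^2 + 45r + 54 = (r + 3)^2(r + 6).
Roots (with multiplicity): -6, -3, -3.

-6, -3, -3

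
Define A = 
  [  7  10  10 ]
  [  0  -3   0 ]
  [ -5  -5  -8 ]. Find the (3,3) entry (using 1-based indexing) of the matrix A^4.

Characteristic polynomial: μ^3 + 4μ^2 - 3μ - 18 = (μ - 2)(μ + 3)^2, so the eigenvalues are -3, -3, 2.
μ=2: eigenvector (2, 0, -1).
μ=-3: eigenvector (0, 1, -1).
μ=-3: eigenvector (-1, 0, 1).
P = [[2, 0, -1], [0, 1, 0], [-1, -1, 1]], D = diag(2, -3, -3), P⁻¹ = [[1, 1, 1], [0, 1, 0], [1, 2, 2]].
A⁴ = P·diag(16, 81, 81)·P⁻¹ = [[-49, -130, -130], [0, 81, 0], [65, 65, 146]].
The requested entry is 146.

146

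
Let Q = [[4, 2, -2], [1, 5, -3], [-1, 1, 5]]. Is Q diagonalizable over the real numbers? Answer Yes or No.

Characteristic polynomial: p(s) = s^3 - 14s^2 + 64s - 96 = (s - 6)(s - 4)^2.
s = 4 has algebraic multiplicity 2; rank(Q − 4I) = 2, so geometric multiplicity = 1.
Geometric multiplicity < algebraic multiplicity, so Q is not diagonalizable.

No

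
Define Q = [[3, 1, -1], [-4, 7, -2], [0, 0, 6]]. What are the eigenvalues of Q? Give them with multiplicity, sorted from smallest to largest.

Characteristic polynomial: p(r) = r^3 - 16r^2 + 85r - 150 = (r - 6)(r - 5)^2.
Roots (with multiplicity): 5, 5, 6.

5, 5, 6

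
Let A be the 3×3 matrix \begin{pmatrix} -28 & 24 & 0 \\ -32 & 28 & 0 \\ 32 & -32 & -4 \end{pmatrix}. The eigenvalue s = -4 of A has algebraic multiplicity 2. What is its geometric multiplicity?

2

A + 4I = [[-24, 24, 0], [-32, 32, 0], [32, -32, 0]].
This matrix has rank 1, so its null space has dimension 3 − 1 = 2.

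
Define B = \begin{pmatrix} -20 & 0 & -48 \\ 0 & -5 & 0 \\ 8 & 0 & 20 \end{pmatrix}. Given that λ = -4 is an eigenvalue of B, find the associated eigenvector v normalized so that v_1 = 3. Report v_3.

-1

B + 4I = [[-16, 0, -48], [0, -1, 0], [8, 0, 24]].
Solving (B + 4I)v = 0 gives the eigenspace spanned by (3, 0, -1).
With v_1 = 3, v = (3, 0, -1), so v_3 = -1.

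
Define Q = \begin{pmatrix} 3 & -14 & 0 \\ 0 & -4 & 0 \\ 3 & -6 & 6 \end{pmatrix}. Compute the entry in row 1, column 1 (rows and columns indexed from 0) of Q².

Characteristic polynomial: t^3 - 5t^2 - 18t + 72 = (t - 6)(t - 3)(t + 4), so the eigenvalues are -4, 3, 6.
t=3: eigenvector (1, 0, -1).
t=6: eigenvector (0, 0, 1).
t=-4: eigenvector (2, 1, 0).
P = [[1, 0, 2], [0, 0, 1], [-1, 1, 0]], D = diag(3, 6, -4), P⁻¹ = [[1, -2, 0], [1, -2, 1], [0, 1, 0]].
Q² = P·diag(9, 36, 16)·P⁻¹ = [[9, 14, 0], [0, 16, 0], [27, -54, 36]].
The requested entry is 16.

16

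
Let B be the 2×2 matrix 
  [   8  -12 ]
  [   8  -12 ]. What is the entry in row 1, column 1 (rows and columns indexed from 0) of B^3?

Characteristic polynomial: s^2 + 4s = s(s + 4), so the eigenvalues are -4, 0.
s=0: eigenvector (3, 2).
s=-4: eigenvector (1, 1).
P = [[3, 1], [2, 1]], D = diag(0, -4), P⁻¹ = [[1, -1], [-2, 3]].
B³ = P·diag(0, -64)·P⁻¹ = [[128, -192], [128, -192]].
The requested entry is -192.

-192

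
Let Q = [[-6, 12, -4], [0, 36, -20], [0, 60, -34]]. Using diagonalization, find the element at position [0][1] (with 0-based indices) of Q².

Characteristic polynomial: r^3 + 4r^2 - 36r - 144 = (r - 6)(r + 4)(r + 6), so the eigenvalues are -6, -4, 6.
r=-6: eigenvector (1, 0, 0).
r=-4: eigenvector (2, 1, 2).
r=6: eigenvector (-1, -2, -3).
P = [[1, 2, -1], [0, 1, -2], [0, 2, -3]], D = diag(-6, -4, 6), P⁻¹ = [[1, 4, -3], [0, -3, 2], [0, -2, 1]].
Q² = P·diag(36, 16, 36)·P⁻¹ = [[36, 120, -80], [0, 96, -40], [0, 120, -44]].
The requested entry is 120.

120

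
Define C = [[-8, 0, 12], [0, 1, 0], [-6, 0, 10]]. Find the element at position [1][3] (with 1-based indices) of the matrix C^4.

480

Characteristic polynomial: μ^3 - 3μ^2 - 6μ + 8 = (μ - 4)(μ - 1)(μ + 2), so the eigenvalues are -2, 1, 4.
μ=-2: eigenvector (2, 0, 1).
μ=1: eigenvector (0, 1, 0).
μ=4: eigenvector (1, 0, 1).
P = [[2, 0, 1], [0, 1, 0], [1, 0, 1]], D = diag(-2, 1, 4), P⁻¹ = [[1, 0, -1], [0, 1, 0], [-1, 0, 2]].
C⁴ = P·diag(16, 1, 256)·P⁻¹ = [[-224, 0, 480], [0, 1, 0], [-240, 0, 496]].
The requested entry is 480.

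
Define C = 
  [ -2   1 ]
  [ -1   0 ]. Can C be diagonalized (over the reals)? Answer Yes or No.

No

Characteristic polynomial: p(s) = s^2 + 2s + 1 = (s + 1)^2.
s = -1 has algebraic multiplicity 2; rank(C + 1I) = 1, so geometric multiplicity = 1.
Geometric multiplicity < algebraic multiplicity, so C is not diagonalizable.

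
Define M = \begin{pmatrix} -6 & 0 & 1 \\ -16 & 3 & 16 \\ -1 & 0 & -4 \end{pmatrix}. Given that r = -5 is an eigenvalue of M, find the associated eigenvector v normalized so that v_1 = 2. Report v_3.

M + 5I = [[-1, 0, 1], [-16, 8, 16], [-1, 0, 1]].
Solving (M + 5I)v = 0 gives the eigenspace spanned by (2, 0, 2).
With v_1 = 2, v = (2, 0, 2), so v_3 = 2.

2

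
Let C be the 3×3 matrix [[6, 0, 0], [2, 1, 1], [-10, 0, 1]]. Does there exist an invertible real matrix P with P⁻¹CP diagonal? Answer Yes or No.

Characteristic polynomial: p(t) = t^3 - 8t^2 + 13t - 6 = (t - 6)(t - 1)^2.
t = 1 has algebraic multiplicity 2; rank(C − 1I) = 2, so geometric multiplicity = 1.
Geometric multiplicity < algebraic multiplicity, so C is not diagonalizable.

No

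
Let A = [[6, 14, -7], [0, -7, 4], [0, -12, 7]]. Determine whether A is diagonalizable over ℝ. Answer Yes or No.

Characteristic polynomial: p(μ) = μ^3 - 6μ^2 - μ + 6 = (μ - 6)(μ - 1)(μ + 1).
All 3 eigenvalues are distinct, so A is diagonalizable.

Yes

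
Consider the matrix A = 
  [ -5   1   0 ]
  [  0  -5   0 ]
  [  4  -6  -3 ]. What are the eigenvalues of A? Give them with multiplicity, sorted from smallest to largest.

-5, -5, -3

Characteristic polynomial: p(t) = t^3 + 13t^2 + 55t + 75 = (t + 3)(t + 5)^2.
Roots (with multiplicity): -5, -5, -3.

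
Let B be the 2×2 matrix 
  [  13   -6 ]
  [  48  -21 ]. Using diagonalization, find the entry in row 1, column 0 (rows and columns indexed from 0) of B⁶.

Characteristic polynomial: μ^2 + 8μ + 15 = (μ + 3)(μ + 5), so the eigenvalues are -5, -3.
μ=-5: eigenvector (1, 3).
μ=-3: eigenvector (-3, -8).
P = [[1, -3], [3, -8]], D = diag(-5, -3), P⁻¹ = [[-8, 3], [-3, 1]].
B⁶ = P·diag(15625, 729)·P⁻¹ = [[-118439, 44688], [-357504, 134793]].
The requested entry is -357504.

-357504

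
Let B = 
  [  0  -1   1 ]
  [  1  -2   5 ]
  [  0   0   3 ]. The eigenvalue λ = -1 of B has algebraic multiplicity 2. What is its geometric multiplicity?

1

B + 1I = [[1, -1, 1], [1, -1, 5], [0, 0, 4]].
This matrix has rank 2, so its null space has dimension 3 − 2 = 1.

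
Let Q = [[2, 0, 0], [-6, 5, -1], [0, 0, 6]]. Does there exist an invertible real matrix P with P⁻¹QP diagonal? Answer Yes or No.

Characteristic polynomial: p(t) = t^3 - 13t^2 + 52t - 60 = (t - 6)(t - 5)(t - 2).
All 3 eigenvalues are distinct, so Q is diagonalizable.

Yes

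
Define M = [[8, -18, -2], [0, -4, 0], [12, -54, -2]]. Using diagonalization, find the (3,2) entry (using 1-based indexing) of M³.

-648

Characteristic polynomial: t^3 - 2t^2 - 16t + 32 = (t - 4)(t - 2)(t + 4), so the eigenvalues are -4, 2, 4.
t=4: eigenvector (1, 0, 2).
t=-4: eigenvector (3, 1, 9).
t=2: eigenvector (1, 0, 3).
P = [[1, 3, 1], [0, 1, 0], [2, 9, 3]], D = diag(4, -4, 2), P⁻¹ = [[3, 0, -1], [0, 1, 0], [-2, -3, 1]].
M³ = P·diag(64, -64, 8)·P⁻¹ = [[176, -216, -56], [0, -64, 0], [336, -648, -104]].
The requested entry is -648.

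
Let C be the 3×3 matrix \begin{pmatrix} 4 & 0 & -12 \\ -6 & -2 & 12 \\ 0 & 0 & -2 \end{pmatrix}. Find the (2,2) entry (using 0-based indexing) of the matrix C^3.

Characteristic polynomial: s^3 - 12s - 16 = (s - 4)(s + 2)^2, so the eigenvalues are -2, -2, 4.
s=-2: eigenvector (2, -2, 1).
s=4: eigenvector (1, -1, 0).
s=-2: eigenvector (0, -1, 0).
P = [[2, 1, 0], [-2, -1, -1], [1, 0, 0]], D = diag(-2, 4, -2), P⁻¹ = [[0, 0, 1], [1, 0, -2], [-1, -1, 0]].
C³ = P·diag(-8, 64, -8)·P⁻¹ = [[64, 0, -144], [-72, -8, 144], [0, 0, -8]].
The requested entry is -8.

-8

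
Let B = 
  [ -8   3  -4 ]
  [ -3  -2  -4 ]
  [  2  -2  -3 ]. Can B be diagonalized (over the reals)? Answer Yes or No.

Characteristic polynomial: p(μ) = μ^3 + 13μ^2 + 55μ + 75 = (μ + 3)(μ + 5)^2.
μ = -5 has algebraic multiplicity 2; rank(B + 5I) = 2, so geometric multiplicity = 1.
Geometric multiplicity < algebraic multiplicity, so B is not diagonalizable.

No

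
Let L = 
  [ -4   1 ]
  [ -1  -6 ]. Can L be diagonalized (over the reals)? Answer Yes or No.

Characteristic polynomial: p(λ) = λ^2 + 10λ + 25 = (λ + 5)^2.
λ = -5 has algebraic multiplicity 2; rank(L + 5I) = 1, so geometric multiplicity = 1.
Geometric multiplicity < algebraic multiplicity, so L is not diagonalizable.

No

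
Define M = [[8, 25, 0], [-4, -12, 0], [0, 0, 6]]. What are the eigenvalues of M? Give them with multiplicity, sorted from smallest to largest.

-2, -2, 6

Characteristic polynomial: p(t) = t^3 - 2t^2 - 20t - 24 = (t - 6)(t + 2)^2.
Roots (with multiplicity): -2, -2, 6.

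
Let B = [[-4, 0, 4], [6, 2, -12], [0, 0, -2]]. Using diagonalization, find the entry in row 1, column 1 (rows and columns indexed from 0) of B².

4

Characteristic polynomial: r^3 + 4r^2 - 4r - 16 = (r - 2)(r + 2)(r + 4), so the eigenvalues are -4, -2, 2.
r=-4: eigenvector (1, -1, 0).
r=2: eigenvector (0, 1, 0).
r=-2: eigenvector (2, 0, 1).
P = [[1, 0, 2], [-1, 1, 0], [0, 0, 1]], D = diag(-4, 2, -2), P⁻¹ = [[1, 0, -2], [1, 1, -2], [0, 0, 1]].
B² = P·diag(16, 4, 4)·P⁻¹ = [[16, 0, -24], [-12, 4, 24], [0, 0, 4]].
The requested entry is 4.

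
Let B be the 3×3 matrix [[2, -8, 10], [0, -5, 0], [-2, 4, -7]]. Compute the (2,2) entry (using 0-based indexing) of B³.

Characteristic polynomial: r^3 + 10r^2 + 31r + 30 = (r + 2)(r + 3)(r + 5), so the eigenvalues are -5, -3, -2.
r=-2: eigenvector (5, 0, -2).
r=-3: eigenvector (-2, 0, 1).
r=-5: eigenvector (4, 1, -2).
P = [[5, -2, 4], [0, 0, 1], [-2, 1, -2]], D = diag(-2, -3, -5), P⁻¹ = [[1, 0, 2], [2, 2, 5], [0, 1, 0]].
B³ = P·diag(-8, -27, -125)·P⁻¹ = [[68, -392, 190], [0, -125, 0], [-38, 196, -103]].
The requested entry is -103.

-103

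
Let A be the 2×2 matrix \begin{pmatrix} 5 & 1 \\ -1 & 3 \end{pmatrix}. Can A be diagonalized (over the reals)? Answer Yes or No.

No

Characteristic polynomial: p(s) = s^2 - 8s + 16 = (s - 4)^2.
s = 4 has algebraic multiplicity 2; rank(A − 4I) = 1, so geometric multiplicity = 1.
Geometric multiplicity < algebraic multiplicity, so A is not diagonalizable.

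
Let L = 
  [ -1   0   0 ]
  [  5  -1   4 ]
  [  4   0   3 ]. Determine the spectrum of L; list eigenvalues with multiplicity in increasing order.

Characteristic polynomial: p(s) = s^3 - s^2 - 5s - 3 = (s - 3)(s + 1)^2.
Roots (with multiplicity): -1, -1, 3.

-1, -1, 3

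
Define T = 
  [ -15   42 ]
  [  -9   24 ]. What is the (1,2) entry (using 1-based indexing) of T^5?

105462

Characteristic polynomial: μ^2 - 9μ + 18 = (μ - 6)(μ - 3), so the eigenvalues are 3, 6.
μ=6: eigenvector (2, 1).
μ=3: eigenvector (7, 3).
P = [[2, 7], [1, 3]], D = diag(6, 3), P⁻¹ = [[-3, 7], [1, -2]].
T⁵ = P·diag(7776, 243)·P⁻¹ = [[-44955, 105462], [-22599, 52974]].
The requested entry is 105462.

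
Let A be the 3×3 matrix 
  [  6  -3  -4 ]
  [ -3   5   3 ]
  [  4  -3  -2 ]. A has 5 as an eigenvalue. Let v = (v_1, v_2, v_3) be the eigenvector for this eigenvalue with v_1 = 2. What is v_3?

A − 5I = [[1, -3, -4], [-3, 0, 3], [4, -3, -7]].
Solving (A − 5I)v = 0 gives the eigenspace spanned by (2, -2, 2).
With v_1 = 2, v = (2, -2, 2), so v_3 = 2.

2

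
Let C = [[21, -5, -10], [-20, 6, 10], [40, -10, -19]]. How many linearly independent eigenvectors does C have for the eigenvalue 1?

C − 1I = [[20, -5, -10], [-20, 5, 10], [40, -10, -20]].
This matrix has rank 1, so its null space has dimension 3 − 1 = 2.

2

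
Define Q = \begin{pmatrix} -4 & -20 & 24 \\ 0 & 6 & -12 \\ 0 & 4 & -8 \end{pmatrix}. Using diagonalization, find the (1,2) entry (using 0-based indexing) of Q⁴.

96

Characteristic polynomial: s^3 + 6s^2 + 8s = s(s + 2)(s + 4), so the eigenvalues are -4, -2, 0.
s=0: eigenvector (-4, 2, 1).
s=-2: eigenvector (6, -3, -2).
s=-4: eigenvector (1, 0, 0).
P = [[-4, 6, 1], [2, -3, 0], [1, -2, 0]], D = diag(0, -2, -4), P⁻¹ = [[0, 2, -3], [0, 1, -2], [1, 2, 0]].
Q⁴ = P·diag(0, 16, 256)·P⁻¹ = [[256, 608, -192], [0, -48, 96], [0, -32, 64]].
The requested entry is 96.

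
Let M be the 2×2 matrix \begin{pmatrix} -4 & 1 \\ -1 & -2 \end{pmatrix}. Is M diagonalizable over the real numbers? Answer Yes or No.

No

Characteristic polynomial: p(t) = t^2 + 6t + 9 = (t + 3)^2.
t = -3 has algebraic multiplicity 2; rank(M + 3I) = 1, so geometric multiplicity = 1.
Geometric multiplicity < algebraic multiplicity, so M is not diagonalizable.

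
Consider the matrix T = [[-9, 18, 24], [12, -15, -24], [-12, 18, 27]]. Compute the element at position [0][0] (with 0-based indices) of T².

Characteristic polynomial: μ^3 - 3μ^2 - 9μ + 27 = (μ - 3)^2(μ + 3), so the eigenvalues are -3, 3, 3.
μ=3: eigenvector (-2, 0, -1).
μ=-3: eigenvector (-1, 1, -1).
μ=3: eigenvector (3, -2, 3).
P = [[-2, -1, 3], [0, 1, -2], [-1, -1, 3]], D = diag(3, -3, 3), P⁻¹ = [[-1, 0, 1], [-2, 3, 4], [-1, 1, 2]].
T² = P·diag(9, 9, 9)·P⁻¹ = [[9, 0, 0], [0, 9, 0], [0, 0, 9]].
The requested entry is 9.

9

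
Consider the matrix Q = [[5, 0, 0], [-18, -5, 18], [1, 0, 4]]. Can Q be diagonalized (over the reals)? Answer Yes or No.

Yes

Characteristic polynomial: p(λ) = λ^3 - 4λ^2 - 25λ + 100 = (λ - 5)(λ - 4)(λ + 5).
All 3 eigenvalues are distinct, so Q is diagonalizable.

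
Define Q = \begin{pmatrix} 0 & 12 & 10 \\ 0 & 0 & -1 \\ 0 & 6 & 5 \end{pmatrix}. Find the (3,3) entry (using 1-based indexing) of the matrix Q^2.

19

Characteristic polynomial: μ^3 - 5μ^2 + 6μ = μ(μ - 3)(μ - 2), so the eigenvalues are 0, 2, 3.
μ=3: eigenvector (6, -1, 3).
μ=2: eigenvector (-4, 1, -2).
μ=0: eigenvector (1, 0, 0).
P = [[6, -4, 1], [-1, 1, 0], [3, -2, 0]], D = diag(3, 2, 0), P⁻¹ = [[0, 2, 1], [0, 3, 1], [1, 0, -2]].
Q² = P·diag(9, 4, 0)·P⁻¹ = [[0, 60, 38], [0, -6, -5], [0, 30, 19]].
The requested entry is 19.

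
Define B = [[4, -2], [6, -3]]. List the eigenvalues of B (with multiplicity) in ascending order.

Characteristic polynomial: p(r) = r^2 - r = r(r - 1).
Roots (with multiplicity): 0, 1.

0, 1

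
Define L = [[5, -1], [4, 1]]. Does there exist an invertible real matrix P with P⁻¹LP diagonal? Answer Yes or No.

No

Characteristic polynomial: p(r) = r^2 - 6r + 9 = (r - 3)^2.
r = 3 has algebraic multiplicity 2; rank(L − 3I) = 1, so geometric multiplicity = 1.
Geometric multiplicity < algebraic multiplicity, so L is not diagonalizable.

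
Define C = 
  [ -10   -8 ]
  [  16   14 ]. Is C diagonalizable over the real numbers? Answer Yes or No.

Characteristic polynomial: p(r) = r^2 - 4r - 12 = (r - 6)(r + 2).
All 2 eigenvalues are distinct, so C is diagonalizable.

Yes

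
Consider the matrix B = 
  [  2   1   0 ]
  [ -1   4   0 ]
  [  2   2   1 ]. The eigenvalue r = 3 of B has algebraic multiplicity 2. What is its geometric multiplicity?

B − 3I = [[-1, 1, 0], [-1, 1, 0], [2, 2, -2]].
This matrix has rank 2, so its null space has dimension 3 − 2 = 1.

1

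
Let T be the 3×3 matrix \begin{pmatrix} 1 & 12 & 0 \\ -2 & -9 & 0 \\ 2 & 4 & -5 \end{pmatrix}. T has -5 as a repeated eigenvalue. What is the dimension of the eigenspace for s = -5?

2

T + 5I = [[6, 12, 0], [-2, -4, 0], [2, 4, 0]].
This matrix has rank 1, so its null space has dimension 3 − 1 = 2.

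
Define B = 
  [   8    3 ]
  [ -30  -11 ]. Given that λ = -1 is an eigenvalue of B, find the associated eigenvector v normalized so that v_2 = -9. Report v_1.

3

B + 1I = [[9, 3], [-30, -10]].
Solving (B + 1I)v = 0 gives the eigenspace spanned by (3, -9).
With v_2 = -9, v = (3, -9), so v_1 = 3.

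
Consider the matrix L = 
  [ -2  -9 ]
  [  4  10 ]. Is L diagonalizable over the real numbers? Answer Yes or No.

No

Characteristic polynomial: p(s) = s^2 - 8s + 16 = (s - 4)^2.
s = 4 has algebraic multiplicity 2; rank(L − 4I) = 1, so geometric multiplicity = 1.
Geometric multiplicity < algebraic multiplicity, so L is not diagonalizable.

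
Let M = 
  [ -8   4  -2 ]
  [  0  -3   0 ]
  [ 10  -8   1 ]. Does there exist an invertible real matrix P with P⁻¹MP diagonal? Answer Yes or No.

Yes

Characteristic polynomial: p(t) = t^3 + 10t^2 + 33t + 36 = (t + 3)^2(t + 4).
t = -3 has algebraic multiplicity 2; rank(M + 3I) = 1, so geometric multiplicity = 2.
Every eigenvalue has geometric = algebraic multiplicity, so M is diagonalizable.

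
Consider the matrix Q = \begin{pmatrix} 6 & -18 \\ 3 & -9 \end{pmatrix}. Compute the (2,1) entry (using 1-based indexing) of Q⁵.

243

Characteristic polynomial: s^2 + 3s = s(s + 3), so the eigenvalues are -3, 0.
s=-3: eigenvector (2, 1).
s=0: eigenvector (3, 1).
P = [[2, 3], [1, 1]], D = diag(-3, 0), P⁻¹ = [[-1, 3], [1, -2]].
Q⁵ = P·diag(-243, 0)·P⁻¹ = [[486, -1458], [243, -729]].
The requested entry is 243.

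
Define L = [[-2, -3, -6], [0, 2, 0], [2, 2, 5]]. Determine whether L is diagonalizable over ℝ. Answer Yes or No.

No

Characteristic polynomial: p(t) = t^3 - 5t^2 + 8t - 4 = (t - 2)^2(t - 1).
t = 2 has algebraic multiplicity 2; rank(L − 2I) = 2, so geometric multiplicity = 1.
Geometric multiplicity < algebraic multiplicity, so L is not diagonalizable.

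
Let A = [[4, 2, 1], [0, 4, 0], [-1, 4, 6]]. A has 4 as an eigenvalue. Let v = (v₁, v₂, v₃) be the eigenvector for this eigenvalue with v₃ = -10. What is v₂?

A − 4I = [[0, 2, 1], [0, 0, 0], [-1, 4, 2]].
Solving (A − 4I)v = 0 gives the eigenspace spanned by (0, 5, -10).
With v₃ = -10, v = (0, 5, -10), so v₂ = 5.

5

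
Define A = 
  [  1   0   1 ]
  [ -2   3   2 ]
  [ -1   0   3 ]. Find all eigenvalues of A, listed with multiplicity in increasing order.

Characteristic polynomial: p(r) = r^3 - 7r^2 + 16r - 12 = (r - 3)(r - 2)^2.
Roots (with multiplicity): 2, 2, 3.

2, 2, 3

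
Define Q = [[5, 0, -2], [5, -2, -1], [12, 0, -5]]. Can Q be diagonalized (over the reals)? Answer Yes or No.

Yes

Characteristic polynomial: p(t) = t^3 + 2t^2 - t - 2 = (t - 1)(t + 1)(t + 2).
All 3 eigenvalues are distinct, so Q is diagonalizable.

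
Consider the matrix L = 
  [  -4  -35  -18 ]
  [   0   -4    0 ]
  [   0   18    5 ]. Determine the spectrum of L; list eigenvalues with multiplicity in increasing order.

-4, -4, 5

Characteristic polynomial: p(s) = s^3 + 3s^2 - 24s - 80 = (s - 5)(s + 4)^2.
Roots (with multiplicity): -4, -4, 5.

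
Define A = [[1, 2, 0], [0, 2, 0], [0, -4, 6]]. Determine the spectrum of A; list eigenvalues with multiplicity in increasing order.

Characteristic polynomial: p(r) = r^3 - 9r^2 + 20r - 12 = (r - 6)(r - 2)(r - 1).
Roots (with multiplicity): 1, 2, 6.

1, 2, 6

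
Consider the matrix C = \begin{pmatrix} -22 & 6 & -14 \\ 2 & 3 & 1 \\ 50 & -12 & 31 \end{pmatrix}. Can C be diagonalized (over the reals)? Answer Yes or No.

Characteristic polynomial: p(λ) = λ^3 - 12λ^2 + 45λ - 54 = (λ - 6)(λ - 3)^2.
λ = 3 has algebraic multiplicity 2; rank(C − 3I) = 2, so geometric multiplicity = 1.
Geometric multiplicity < algebraic multiplicity, so C is not diagonalizable.

No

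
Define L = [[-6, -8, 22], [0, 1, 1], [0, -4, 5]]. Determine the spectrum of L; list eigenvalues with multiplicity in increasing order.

Characteristic polynomial: p(t) = t^3 - 27t + 54 = (t - 3)^2(t + 6).
Roots (with multiplicity): -6, 3, 3.

-6, 3, 3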